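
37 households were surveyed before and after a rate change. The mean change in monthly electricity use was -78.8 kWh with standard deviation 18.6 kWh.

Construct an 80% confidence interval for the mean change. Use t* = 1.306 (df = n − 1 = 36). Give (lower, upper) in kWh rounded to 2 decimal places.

(-82.79, -74.81)

Paired design: SE = s_d/√n = 18.6/√37 = 3.0578.
t* = 1.306; margin of error = 1.306 × 3.0578 = 3.9935.
-78.8 ± 3.9935 → (-82.79, -74.81).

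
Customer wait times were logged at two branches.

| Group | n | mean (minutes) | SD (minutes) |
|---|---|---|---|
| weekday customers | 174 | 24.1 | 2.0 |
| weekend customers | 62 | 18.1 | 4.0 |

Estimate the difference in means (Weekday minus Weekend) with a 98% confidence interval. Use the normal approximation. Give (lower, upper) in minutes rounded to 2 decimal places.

(4.77, 7.23)

Standard errors of each mean: 2.0/√174 = 0.1516 and 4.0/√62 = 0.5080.
SE(x̄₁ − x̄₂) = √(0.1516² + 0.5080²) = 0.5301 for independent samples with unequal variances.
With z* = 2.326, the margin is 2.326 × 0.5301 = 1.2330.
x̄₁ − x̄₂ = 24.1 − 18.1 = 6.0000; the interval is 6.0000 ± 1.2330 = (4.77, 7.23).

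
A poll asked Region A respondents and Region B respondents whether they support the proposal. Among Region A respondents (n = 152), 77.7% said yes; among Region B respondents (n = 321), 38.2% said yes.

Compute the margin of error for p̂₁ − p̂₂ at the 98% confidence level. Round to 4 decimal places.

0.1007

SE₁ = √(p̂₁(1−p̂₁)/n₁) = √(0.7770·0.2230/152) = 0.03376; SE₂ = √(0.3820·0.6180/321) = 0.02712.
Independent samples: SE of the difference = √(SE₁² + SE₂²) = √(0.0011397376 + 0.0007354944) = 0.04330.
z* for 98% confidence is 2.326, so the margin of error is 2.326 × 0.04330 = 0.10072.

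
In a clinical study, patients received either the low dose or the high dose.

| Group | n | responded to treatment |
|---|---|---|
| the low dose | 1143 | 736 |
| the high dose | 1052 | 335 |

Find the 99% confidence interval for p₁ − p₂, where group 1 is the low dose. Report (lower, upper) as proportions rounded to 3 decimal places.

(0.274, 0.377)

Sample proportions: 736/1143 = 0.6439, 335/1052 = 0.3184.
Each SE is √(p̂(1−p̂)/n): √(0.6439·0.3561/1143) = 0.01416 and √(0.3184·0.6816/1052) = 0.01436.
SE(p̂₁ − p̂₂) = √(SE₁² + SE₂²) = √(0.0002005056 + 0.0002062096) = 0.02017, since the two samples are independent.
At 99% confidence z* = 2.576; margin = 2.576 × 0.02017 = 0.05196.
The difference is 0.6439 − 0.3184 = 0.3255, so the interval is 0.3255 ± 0.05196 = (0.274, 0.377).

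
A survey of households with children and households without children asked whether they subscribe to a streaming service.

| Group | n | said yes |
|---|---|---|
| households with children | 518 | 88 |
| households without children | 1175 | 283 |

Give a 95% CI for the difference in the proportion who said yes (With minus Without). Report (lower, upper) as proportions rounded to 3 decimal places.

(-0.112, -0.030)

p̂₁ = 88/518 = 0.1699 and p̂₂ = 283/1175 = 0.2409.
SE₁ = √(p̂₁(1−p̂₁)/n₁) = √(0.1699·0.8301/518) = 0.01650; SE₂ = √(0.2409·0.7591/1175) = 0.01248.
Independent samples: SE of the difference = √(SE₁² + SE₂²) = √(0.00027225 + 0.0001557504) = 0.02069.
z* for 95% confidence is 1.960, so the margin of error is 1.960 × 0.02069 = 0.04055.
Point estimate p̂₁ − p̂₂ = 0.1699 − 0.2409 = -0.0710.
-0.0710 ± 0.04055 → (-0.112, -0.030).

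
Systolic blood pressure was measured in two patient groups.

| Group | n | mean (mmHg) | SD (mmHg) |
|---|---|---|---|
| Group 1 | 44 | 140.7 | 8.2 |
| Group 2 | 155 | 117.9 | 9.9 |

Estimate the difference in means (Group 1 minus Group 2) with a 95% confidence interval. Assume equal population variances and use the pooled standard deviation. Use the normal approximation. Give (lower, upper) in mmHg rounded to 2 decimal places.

(19.60, 26.00)

Pooled variance s_p² = [43·8.2² + 154·9.9²] / (44+155−2) = 91.2937, so s_p = 9.5548.
SE_diff = s_p·√(1/n₁ + 1/n₂) = 9.5548·√(1/44 + 1/155) = 1.6321.
z* = 1.960; margin = 1.960 × 1.6321 = 3.1989.
Difference = 140.7 − 117.9 = 22.8000.
22.8000 ± 3.1989 → (19.60, 26.00).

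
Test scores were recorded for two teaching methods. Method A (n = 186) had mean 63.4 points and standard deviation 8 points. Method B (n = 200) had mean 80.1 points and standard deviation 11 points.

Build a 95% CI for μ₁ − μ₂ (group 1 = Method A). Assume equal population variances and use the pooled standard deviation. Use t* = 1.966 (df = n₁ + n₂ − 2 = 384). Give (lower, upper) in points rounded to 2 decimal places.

s_p = √[((n₁−1)s₁² + (n₂−1)s₂²)/(n₁+n₂−2)] = √[(185·8² + 199·11²)/384] = 9.6716.
SE = 9.6716·√(1/186 + 1/200) = 0.9852.
With t* = 1.966, margin = 1.966 × 0.9852 = 1.9369.
x̄₁ − x̄₂ = 63.4 − 80.1 = -16.7000; interval -16.7000 ± 1.9369 = (-18.64, -14.76).

(-18.64, -14.76)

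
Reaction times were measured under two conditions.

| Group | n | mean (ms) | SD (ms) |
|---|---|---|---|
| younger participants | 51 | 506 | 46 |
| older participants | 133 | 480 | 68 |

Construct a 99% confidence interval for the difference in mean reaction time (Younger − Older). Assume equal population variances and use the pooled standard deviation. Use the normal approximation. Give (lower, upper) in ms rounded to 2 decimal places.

(-0.61, 52.61)

s_p = √[((n₁−1)s₁² + (n₂−1)s₂²)/(n₁+n₂−2)] = √[(50·46² + 132·68²)/182] = 62.7295.
SE = 62.7295·√(1/51 + 1/133) = 10.3317.
With z* = 2.576, margin = 2.576 × 10.3317 = 26.6145.
x̄₁ − x̄₂ = 506 − 480 = 26.0000; interval 26.0000 ± 26.6145 = (-0.61, 52.61).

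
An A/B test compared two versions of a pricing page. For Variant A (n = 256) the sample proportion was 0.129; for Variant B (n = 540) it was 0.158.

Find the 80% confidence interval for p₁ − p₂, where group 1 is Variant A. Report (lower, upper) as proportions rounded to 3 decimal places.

(-0.063, 0.005)

SE₁ = √(p̂₁(1−p̂₁)/n₁) = √(0.1290·0.8710/256) = 0.02095; SE₂ = √(0.1580·0.8420/540) = 0.01570.
Independent samples: SE of the difference = √(SE₁² + SE₂²) = √(0.0004389025 + 0.00024649) = 0.02618.
z* for 80% confidence is 1.282, so the margin of error is 1.282 × 0.02618 = 0.03356.
Point estimate p̂₁ − p̂₂ = 0.1290 − 0.1580 = -0.0290.
-0.0290 ± 0.03356 → (-0.063, 0.005).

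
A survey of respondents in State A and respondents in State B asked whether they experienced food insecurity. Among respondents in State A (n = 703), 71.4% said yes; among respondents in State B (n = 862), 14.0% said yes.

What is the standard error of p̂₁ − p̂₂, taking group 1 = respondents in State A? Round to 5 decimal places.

0.02074

Each SE is √(p̂(1−p̂)/n): √(0.7140·0.2860/703) = 0.01704 and √(0.1400·0.8600/862) = 0.01182.
SE(p̂₁ − p̂₂) = √(SE₁² + SE₂²) = √(0.0002903616 + 0.0001397124) = 0.02074, since the two samples are independent.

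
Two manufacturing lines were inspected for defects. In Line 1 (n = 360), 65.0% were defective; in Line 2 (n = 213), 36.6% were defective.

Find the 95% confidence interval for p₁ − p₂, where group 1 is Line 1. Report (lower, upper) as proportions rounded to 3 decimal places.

The two standard errors are √(0.6500×0.3500/360) = 0.02514 and √(0.3660×0.6340/213) = 0.03301.
Because the samples are independent, SE_diff = √(0.02514² + 0.03301²) = 0.04149.
Using z* = 1.960 for 95%, ME = 1.960 × 0.04149 = 0.08132.
p̂₁ − p̂₂ = 0.2840; interval 0.2840 ± 0.08132 gives (0.203, 0.365).

(0.203, 0.365)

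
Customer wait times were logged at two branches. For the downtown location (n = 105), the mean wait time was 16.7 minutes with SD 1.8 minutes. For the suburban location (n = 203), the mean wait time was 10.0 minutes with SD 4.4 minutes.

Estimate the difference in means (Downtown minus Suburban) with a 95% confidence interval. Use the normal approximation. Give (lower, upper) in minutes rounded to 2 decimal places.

Per-group SEs: s₁/√n₁ = 1.8/√105 = 0.1757, s₂/√n₂ = 4.4/√203 = 0.3088.
Unpooled SE of the difference: √(0.03087049 + 0.09535744) = 0.3553.
Margin of error = z* · SE = 1.960 × 0.3553 = 0.6964.
x̄₁ − x̄₂ = 16.7 − 10.0 = 6.7000.
CI: 6.7000 ± 0.6964 = (6.00, 7.40).

(6.00, 7.40)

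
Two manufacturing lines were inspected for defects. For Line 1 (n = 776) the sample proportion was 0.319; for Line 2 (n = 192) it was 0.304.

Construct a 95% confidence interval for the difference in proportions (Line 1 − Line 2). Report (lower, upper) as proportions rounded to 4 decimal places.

The two standard errors are √(0.3190×0.6810/776) = 0.01673 and √(0.3040×0.6960/192) = 0.03320.
Because the samples are independent, SE_diff = √(0.01673² + 0.03320²) = 0.03718.
Using z* = 1.960 for 95%, ME = 1.960 × 0.03718 = 0.07287.
p̂₁ − p̂₂ = 0.0150; interval 0.0150 ± 0.07287 gives (-0.0579, 0.0879).

(-0.0579, 0.0879)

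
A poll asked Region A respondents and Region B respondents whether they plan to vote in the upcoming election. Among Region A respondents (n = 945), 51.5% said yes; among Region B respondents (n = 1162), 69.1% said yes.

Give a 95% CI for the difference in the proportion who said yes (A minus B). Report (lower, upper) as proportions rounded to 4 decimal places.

Each SE is √(p̂(1−p̂)/n): √(0.5150·0.4850/945) = 0.01626 and √(0.6910·0.3090/1162) = 0.01356.
SE(p̂₁ − p̂₂) = √(SE₁² + SE₂²) = √(0.0002643876 + 0.0001838736) = 0.02117, since the two samples are independent.
At 95% confidence z* = 1.960; margin = 1.960 × 0.02117 = 0.04149.
The difference is 0.5150 − 0.6910 = -0.1760, so the interval is -0.1760 ± 0.04149 = (-0.2175, -0.1345).

(-0.2175, -0.1345)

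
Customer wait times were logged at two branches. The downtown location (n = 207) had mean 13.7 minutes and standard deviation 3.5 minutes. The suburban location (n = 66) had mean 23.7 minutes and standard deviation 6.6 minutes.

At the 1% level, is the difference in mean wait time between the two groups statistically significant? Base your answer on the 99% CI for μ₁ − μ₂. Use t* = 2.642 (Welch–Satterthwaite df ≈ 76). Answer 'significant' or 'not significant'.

SE₁ = s₁/√n₁ = 3.5/√207 = 0.2433; SE₂ = 6.6/√66 = 0.8124.
Independent samples, unequal variances: SE_diff = √(SE₁² + SE₂²) = √(0.05919489 + 0.65999376) = 0.8480.
t* = 2.642, so margin of error = 2.642 × 0.8480 = 2.2404.
Difference in means = 13.7 − 23.7 = -10.0000.
-10.0000 ± 2.2404 → (-12.2404, -7.7596).
The interval (-12.2404, -7.7596) does not contain 0, so the difference is significant.

significant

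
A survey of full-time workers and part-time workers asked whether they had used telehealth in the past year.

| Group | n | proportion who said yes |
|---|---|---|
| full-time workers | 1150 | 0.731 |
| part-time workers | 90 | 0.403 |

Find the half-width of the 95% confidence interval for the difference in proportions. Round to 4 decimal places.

0.1045

SE₁ = √(p̂₁(1−p̂₁)/n₁) = √(0.7310·0.2690/1150) = 0.01308; SE₂ = √(0.4030·0.5970/90) = 0.05170.
Independent samples: SE of the difference = √(SE₁² + SE₂²) = √(0.0001710864 + 0.00267289) = 0.05333.
z* for 95% confidence is 1.960, so the margin of error is 1.960 × 0.05333 = 0.10453.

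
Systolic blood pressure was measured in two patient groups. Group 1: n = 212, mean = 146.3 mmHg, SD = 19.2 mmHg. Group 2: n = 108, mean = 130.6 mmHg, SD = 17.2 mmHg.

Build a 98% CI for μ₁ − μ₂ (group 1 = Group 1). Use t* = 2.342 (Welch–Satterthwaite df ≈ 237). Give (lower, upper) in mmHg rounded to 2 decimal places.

Standard errors of each mean: 19.2/√212 = 1.3187 and 17.2/√108 = 1.6551.
SE(x̄₁ − x̄₂) = √(1.3187² + 1.6551²) = 2.1162 for independent samples with unequal variances.
With t* = 2.342, the margin is 2.342 × 2.1162 = 4.9561.
x̄₁ − x̄₂ = 146.3 − 130.6 = 15.7000; the interval is 15.7000 ± 4.9561 = (10.74, 20.66).

(10.74, 20.66)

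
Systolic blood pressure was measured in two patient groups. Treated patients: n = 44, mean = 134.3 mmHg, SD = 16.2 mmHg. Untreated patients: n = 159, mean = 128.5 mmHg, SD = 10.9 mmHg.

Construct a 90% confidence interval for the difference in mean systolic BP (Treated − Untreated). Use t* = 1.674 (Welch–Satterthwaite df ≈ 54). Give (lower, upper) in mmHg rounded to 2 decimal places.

Per-group SEs: s₁/√n₁ = 16.2/√44 = 2.4422, s₂/√n₂ = 10.9/√159 = 0.8644.
Unpooled SE of the difference: √(5.96434084 + 0.74718736) = 2.5907.
Margin of error = t* · SE = 1.674 × 2.5907 = 4.3368.
x̄₁ − x̄₂ = 134.3 − 128.5 = 5.8000.
CI: 5.8000 ± 4.3368 = (1.46, 10.14).

(1.46, 10.14)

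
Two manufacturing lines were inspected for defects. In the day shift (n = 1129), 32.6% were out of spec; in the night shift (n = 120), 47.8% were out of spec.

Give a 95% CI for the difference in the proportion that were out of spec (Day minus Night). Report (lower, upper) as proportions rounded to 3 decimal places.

(-0.245, -0.059)

The two standard errors are √(0.3260×0.6740/1129) = 0.01395 and √(0.4780×0.5220/120) = 0.04560.
Because the samples are independent, SE_diff = √(0.01395² + 0.04560²) = 0.04769.
Using z* = 1.960 for 95%, ME = 1.960 × 0.04769 = 0.09347.
p̂₁ − p̂₂ = -0.1520; interval -0.1520 ± 0.09347 gives (-0.245, -0.059).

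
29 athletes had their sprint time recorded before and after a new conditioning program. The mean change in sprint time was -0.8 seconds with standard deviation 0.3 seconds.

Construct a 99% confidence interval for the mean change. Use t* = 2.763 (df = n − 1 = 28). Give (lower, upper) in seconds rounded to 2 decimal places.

Paired design: SE = s_d/√n = 0.3/√29 = 0.0557.
t* = 2.763; margin of error = 2.763 × 0.0557 = 0.1539.
-0.8 ± 0.1539 → (-0.95, -0.65).

(-0.95, -0.65)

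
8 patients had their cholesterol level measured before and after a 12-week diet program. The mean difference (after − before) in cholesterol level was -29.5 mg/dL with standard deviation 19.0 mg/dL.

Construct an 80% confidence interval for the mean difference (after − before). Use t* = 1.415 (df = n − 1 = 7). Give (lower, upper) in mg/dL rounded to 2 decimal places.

Paired design: SE = s_d/√n = 19.0/√8 = 6.7175.
t* = 1.415; margin of error = 1.415 × 6.7175 = 9.5053.
-29.5 ± 9.5053 → (-39.01, -19.99).

(-39.01, -19.99)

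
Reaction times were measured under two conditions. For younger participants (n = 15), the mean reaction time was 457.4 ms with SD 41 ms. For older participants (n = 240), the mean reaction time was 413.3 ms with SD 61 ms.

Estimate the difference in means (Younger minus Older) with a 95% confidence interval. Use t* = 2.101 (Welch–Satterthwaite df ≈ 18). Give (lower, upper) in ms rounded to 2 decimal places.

(20.37, 67.83)

SE₁ = s₁/√n₁ = 41/√15 = 10.5862; SE₂ = 61/√240 = 3.9375.
Independent samples, unequal variances: SE_diff = √(SE₁² + SE₂²) = √(112.06763044 + 15.50390625) = 11.2948.
t* = 2.101, so margin of error = 2.101 × 11.2948 = 23.7304.
Difference in means = 457.4 − 413.3 = 44.1000.
44.1000 ± 23.7304 → (20.37, 67.83).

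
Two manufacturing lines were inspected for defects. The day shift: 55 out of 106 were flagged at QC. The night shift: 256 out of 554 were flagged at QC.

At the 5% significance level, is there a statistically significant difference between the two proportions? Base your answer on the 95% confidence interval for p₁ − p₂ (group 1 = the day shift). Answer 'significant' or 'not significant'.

not significant

p̂₁ = 55/106 = 0.5189 and p̂₂ = 256/554 = 0.4621.
SE₁ = √(p̂₁(1−p̂₁)/n₁) = √(0.5189·0.4811/106) = 0.04853; SE₂ = √(0.4621·0.5379/554) = 0.02118.
Independent samples: SE of the difference = √(SE₁² + SE₂²) = √(0.0023551609 + 0.0004485924) = 0.05295.
z* for 95% confidence is 1.960, so the margin of error is 1.960 × 0.05295 = 0.10378.
Point estimate p̂₁ − p̂₂ = 0.5189 − 0.4621 = 0.0568.
0.0568 ± 0.10378 → (-0.04698, 0.16058).
The interval (-0.04698, 0.16058) contains 0, so the difference is not significant.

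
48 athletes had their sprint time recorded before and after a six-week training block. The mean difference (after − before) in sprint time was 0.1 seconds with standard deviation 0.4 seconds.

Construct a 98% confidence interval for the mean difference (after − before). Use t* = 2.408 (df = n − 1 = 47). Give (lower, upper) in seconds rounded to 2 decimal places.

(-0.04, 0.24)

Paired design: SE = s_d/√n = 0.4/√48 = 0.0577.
t* = 2.408; margin of error = 2.408 × 0.0577 = 0.1389.
0.1 ± 0.1389 → (-0.04, 0.24).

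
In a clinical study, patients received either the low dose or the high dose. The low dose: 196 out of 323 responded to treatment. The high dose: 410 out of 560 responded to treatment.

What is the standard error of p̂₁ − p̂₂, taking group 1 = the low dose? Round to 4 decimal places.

0.0330

p̂₁ = 196/323 = 0.6068 and p̂₂ = 410/560 = 0.7321.
SE₁ = √(p̂₁(1−p̂₁)/n₁) = √(0.6068·0.3932/323) = 0.02718; SE₂ = √(0.7321·0.2679/560) = 0.01871.
Independent samples: SE of the difference = √(SE₁² + SE₂²) = √(0.0007387524 + 0.0003500641) = 0.03300.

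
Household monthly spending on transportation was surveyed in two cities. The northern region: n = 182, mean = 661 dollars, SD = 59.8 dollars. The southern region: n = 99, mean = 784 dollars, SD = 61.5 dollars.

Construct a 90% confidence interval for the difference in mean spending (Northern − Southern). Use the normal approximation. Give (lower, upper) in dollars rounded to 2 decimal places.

(-135.51, -110.49)

Standard errors of each mean: 59.8/√182 = 4.4327 and 61.5/√99 = 6.1810.
SE(x̄₁ − x̄₂) = √(4.4327² + 6.1810²) = 7.6062 for independent samples with unequal variances.
With z* = 1.645, the margin is 1.645 × 7.6062 = 12.5122.
x̄₁ − x̄₂ = 661 − 784 = -123.0000; the interval is -123.0000 ± 12.5122 = (-135.51, -110.49).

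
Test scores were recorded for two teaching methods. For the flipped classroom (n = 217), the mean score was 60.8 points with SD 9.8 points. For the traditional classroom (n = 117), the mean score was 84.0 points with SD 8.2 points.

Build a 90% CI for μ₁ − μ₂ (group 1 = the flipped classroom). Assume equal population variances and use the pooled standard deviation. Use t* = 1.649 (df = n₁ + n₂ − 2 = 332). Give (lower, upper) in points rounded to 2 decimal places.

(-24.95, -21.45)

Pooled variance s_p² = [216·9.8² + 116·8.2²] / (217+117−2) = 85.9773, so s_p = 9.2724.
SE_diff = s_p·√(1/n₁ + 1/n₂) = 9.2724·√(1/217 + 1/117) = 1.0635.
t* = 1.649; margin = 1.649 × 1.0635 = 1.7537.
Difference = 60.8 − 84.0 = -23.2000.
-23.2000 ± 1.7537 → (-24.95, -21.45).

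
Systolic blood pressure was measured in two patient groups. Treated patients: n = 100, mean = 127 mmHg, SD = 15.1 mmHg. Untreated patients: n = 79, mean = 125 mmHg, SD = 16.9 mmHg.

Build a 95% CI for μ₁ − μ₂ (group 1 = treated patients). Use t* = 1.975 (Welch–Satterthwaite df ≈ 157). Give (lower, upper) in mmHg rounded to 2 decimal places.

Per-group SEs: s₁/√n₁ = 15.1/√100 = 1.5100, s₂/√n₂ = 16.9/√79 = 1.9014.
Unpooled SE of the difference: √(2.2801 + 3.61532196) = 2.4280.
Margin of error = t* · SE = 1.975 × 2.4280 = 4.7953.
x̄₁ − x̄₂ = 127 − 125 = 2.0000.
CI: 2.0000 ± 4.7953 = (-2.80, 6.80).

(-2.80, 6.80)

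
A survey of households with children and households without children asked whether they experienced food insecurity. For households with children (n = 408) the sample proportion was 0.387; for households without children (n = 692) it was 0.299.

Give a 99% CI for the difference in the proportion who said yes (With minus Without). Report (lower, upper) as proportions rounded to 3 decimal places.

(0.011, 0.165)

SE₁ = √(p̂₁(1−p̂₁)/n₁) = √(0.3870·0.6130/408) = 0.02411; SE₂ = √(0.2990·0.7010/692) = 0.01740.
Independent samples: SE of the difference = √(SE₁² + SE₂²) = √(0.0005812921 + 0.00030276) = 0.02973.
z* for 99% confidence is 2.576, so the margin of error is 2.576 × 0.02973 = 0.07658.
Point estimate p̂₁ − p̂₂ = 0.3870 − 0.2990 = 0.0880.
0.0880 ± 0.07658 → (0.011, 0.165).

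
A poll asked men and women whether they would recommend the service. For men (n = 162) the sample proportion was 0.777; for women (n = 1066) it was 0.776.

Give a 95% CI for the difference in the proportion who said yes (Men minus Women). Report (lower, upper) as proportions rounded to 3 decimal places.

(-0.068, 0.070)

SE₁ = √(p̂₁(1−p̂₁)/n₁) = √(0.7770·0.2230/162) = 0.03270; SE₂ = √(0.7760·0.2240/1066) = 0.01277.
Independent samples: SE of the difference = √(SE₁² + SE₂²) = √(0.00106929 + 0.0001630729) = 0.03511.
z* for 95% confidence is 1.960, so the margin of error is 1.960 × 0.03511 = 0.06882.
Point estimate p̂₁ − p̂₂ = 0.7770 − 0.7760 = 0.0010.
0.0010 ± 0.06882 → (-0.068, 0.070).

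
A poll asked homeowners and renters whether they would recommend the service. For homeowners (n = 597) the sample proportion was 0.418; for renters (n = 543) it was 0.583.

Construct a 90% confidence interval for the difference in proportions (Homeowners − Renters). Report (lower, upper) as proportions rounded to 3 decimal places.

(-0.213, -0.117)

SE₁ = √(p̂₁(1−p̂₁)/n₁) = √(0.4180·0.5820/597) = 0.02019; SE₂ = √(0.5830·0.4170/543) = 0.02116.
Independent samples: SE of the difference = √(SE₁² + SE₂²) = √(0.0004076361 + 0.0004477456) = 0.02925.
z* for 90% confidence is 1.645, so the margin of error is 1.645 × 0.02925 = 0.04812.
Point estimate p̂₁ − p̂₂ = 0.4180 − 0.5830 = -0.1650.
-0.1650 ± 0.04812 → (-0.213, -0.117).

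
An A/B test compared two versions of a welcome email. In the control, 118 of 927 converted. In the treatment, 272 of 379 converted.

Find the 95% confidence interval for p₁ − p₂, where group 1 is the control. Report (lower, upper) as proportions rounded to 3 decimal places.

p̂₁ = 118/927 = 0.1273 and p̂₂ = 272/379 = 0.7177.
SE₁ = √(p̂₁(1−p̂₁)/n₁) = √(0.1273·0.8727/927) = 0.01095; SE₂ = √(0.7177·0.2823/379) = 0.02312.
Independent samples: SE of the difference = √(SE₁² + SE₂²) = √(0.0001199025 + 0.0005345344) = 0.02558.
z* for 95% confidence is 1.960, so the margin of error is 1.960 × 0.02558 = 0.05014.
Point estimate p̂₁ − p̂₂ = 0.1273 − 0.7177 = -0.5904.
-0.5904 ± 0.05014 → (-0.641, -0.540).

(-0.641, -0.540)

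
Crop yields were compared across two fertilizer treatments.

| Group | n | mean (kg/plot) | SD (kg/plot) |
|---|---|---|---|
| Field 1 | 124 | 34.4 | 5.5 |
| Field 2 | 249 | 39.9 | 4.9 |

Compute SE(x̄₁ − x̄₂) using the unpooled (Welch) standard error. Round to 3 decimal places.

Standard errors of each mean: 5.5/√124 = 0.4939 and 4.9/√249 = 0.3105.
SE(x̄₁ − x̄₂) = √(0.4939² + 0.3105²) = 0.5834 for independent samples with unequal variances.

0.583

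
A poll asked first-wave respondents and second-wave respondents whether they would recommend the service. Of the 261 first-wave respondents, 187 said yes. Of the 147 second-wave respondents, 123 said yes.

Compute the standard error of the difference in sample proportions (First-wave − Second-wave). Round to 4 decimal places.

Sample proportions: 187/261 = 0.7165, 123/147 = 0.8367.
Each SE is √(p̂(1−p̂)/n): √(0.7165·0.2835/261) = 0.02790 and √(0.8367·0.1633/147) = 0.03049.
SE(p̂₁ − p̂₂) = √(SE₁² + SE₂²) = √(0.00077841 + 0.0009296401) = 0.04133, since the two samples are independent.

0.0413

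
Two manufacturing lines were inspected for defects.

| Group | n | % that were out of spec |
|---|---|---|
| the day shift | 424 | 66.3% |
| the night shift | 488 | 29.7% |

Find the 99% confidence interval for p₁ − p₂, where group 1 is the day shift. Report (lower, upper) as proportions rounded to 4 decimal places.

The two standard errors are √(0.6630×0.3370/424) = 0.02296 and √(0.2970×0.7030/488) = 0.02068.
Because the samples are independent, SE_diff = √(0.02296² + 0.02068²) = 0.03090.
Using z* = 2.576 for 99%, ME = 2.576 × 0.03090 = 0.07960.
p̂₁ − p̂₂ = 0.3660; interval 0.3660 ± 0.07960 gives (0.2864, 0.4456).

(0.2864, 0.4456)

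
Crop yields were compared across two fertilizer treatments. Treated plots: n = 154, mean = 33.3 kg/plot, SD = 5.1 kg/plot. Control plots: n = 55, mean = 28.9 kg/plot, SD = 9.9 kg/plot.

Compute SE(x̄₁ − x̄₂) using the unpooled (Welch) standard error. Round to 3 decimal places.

Standard errors of each mean: 5.1/√154 = 0.4110 and 9.9/√55 = 1.3349.
SE(x̄₁ − x̄₂) = √(0.4110² + 1.3349²) = 1.3967 for independent samples with unequal variances.

1.397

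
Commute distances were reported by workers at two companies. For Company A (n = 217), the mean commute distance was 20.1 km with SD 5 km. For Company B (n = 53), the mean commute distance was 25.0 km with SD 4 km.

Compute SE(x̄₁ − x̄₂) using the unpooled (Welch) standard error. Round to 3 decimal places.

Standard errors of each mean: 5/√217 = 0.3394 and 4/√53 = 0.5494.
SE(x̄₁ − x̄₂) = √(0.3394² + 0.5494²) = 0.6458 for independent samples with unequal variances.

0.646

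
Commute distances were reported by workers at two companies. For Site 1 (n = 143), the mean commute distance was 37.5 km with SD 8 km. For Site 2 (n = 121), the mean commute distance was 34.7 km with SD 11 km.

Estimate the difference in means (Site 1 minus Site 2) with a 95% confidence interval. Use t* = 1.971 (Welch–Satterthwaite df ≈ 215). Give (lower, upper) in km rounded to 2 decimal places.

(0.43, 5.17)

Standard errors of each mean: 8/√143 = 0.6690 and 11/√121 = 1.0000.
SE(x̄₁ − x̄₂) = √(0.6690² + 1.0000²) = 1.2031 for independent samples with unequal variances.
With t* = 1.971, the margin is 1.971 × 1.2031 = 2.3713.
x̄₁ − x̄₂ = 37.5 − 34.7 = 2.8000; the interval is 2.8000 ± 2.3713 = (0.43, 5.17).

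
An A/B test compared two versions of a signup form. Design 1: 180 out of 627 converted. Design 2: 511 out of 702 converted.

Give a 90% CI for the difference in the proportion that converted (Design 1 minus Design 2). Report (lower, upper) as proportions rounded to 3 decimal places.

(-0.481, -0.400)

First, p̂₁ = 180/627 = 0.2871; p̂₂ = 511/702 = 0.7279.
The two standard errors are √(0.2871×0.7129/627) = 0.01807 and √(0.7279×0.2721/702) = 0.01680.
Because the samples are independent, SE_diff = √(0.01807² + 0.01680²) = 0.02467.
Using z* = 1.645 for 90%, ME = 1.645 × 0.02467 = 0.04058.
p̂₁ − p̂₂ = -0.4408; interval -0.4408 ± 0.04058 gives (-0.481, -0.400).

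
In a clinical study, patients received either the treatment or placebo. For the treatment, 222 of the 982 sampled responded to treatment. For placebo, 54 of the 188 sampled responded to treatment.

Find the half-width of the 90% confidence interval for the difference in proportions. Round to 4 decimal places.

0.0586

p̂₁ = 222/982 = 0.2261 and p̂₂ = 54/188 = 0.2872.
SE₁ = √(p̂₁(1−p̂₁)/n₁) = √(0.2261·0.7739/982) = 0.01335; SE₂ = √(0.2872·0.7128/188) = 0.03300.
Independent samples: SE of the difference = √(SE₁² + SE₂²) = √(0.0001782225 + 0.001089) = 0.03560.
z* for 90% confidence is 1.645, so the margin of error is 1.645 × 0.03560 = 0.05856.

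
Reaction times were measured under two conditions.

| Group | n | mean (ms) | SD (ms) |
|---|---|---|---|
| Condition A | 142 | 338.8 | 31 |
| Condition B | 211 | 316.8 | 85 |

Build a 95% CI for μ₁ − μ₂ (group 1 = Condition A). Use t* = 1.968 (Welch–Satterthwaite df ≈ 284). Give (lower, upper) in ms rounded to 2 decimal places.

Standard errors of each mean: 31/√142 = 2.6015 and 85/√211 = 5.8516.
SE(x̄₁ − x̄₂) = √(2.6015² + 5.8516²) = 6.4038 for independent samples with unequal variances.
With t* = 1.968, the margin is 1.968 × 6.4038 = 12.6027.
x̄₁ − x̄₂ = 338.8 − 316.8 = 22.0000; the interval is 22.0000 ± 12.6027 = (9.40, 34.60).

(9.40, 34.60)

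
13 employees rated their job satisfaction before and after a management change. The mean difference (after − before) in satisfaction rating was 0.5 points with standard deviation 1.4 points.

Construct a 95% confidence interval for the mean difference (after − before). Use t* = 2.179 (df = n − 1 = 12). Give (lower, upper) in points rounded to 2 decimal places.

This is a matched-pairs design, so SE = s_d/√n = 1.4/√13 = 0.3883.
Margin = 2.179 × 0.3883 = 0.8461; the interval is 0.5 ± 0.8461 = (-0.35, 1.35).

(-0.35, 1.35)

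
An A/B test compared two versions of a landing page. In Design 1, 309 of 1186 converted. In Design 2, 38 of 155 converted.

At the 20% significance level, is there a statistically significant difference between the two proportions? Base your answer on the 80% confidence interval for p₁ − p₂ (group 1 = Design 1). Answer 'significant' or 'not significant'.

not significant

First, p̂₁ = 309/1186 = 0.2605; p̂₂ = 38/155 = 0.2452.
The two standard errors are √(0.2605×0.7395/1186) = 0.01274 and √(0.2452×0.7548/155) = 0.03455.
Because the samples are independent, SE_diff = √(0.01274² + 0.03455²) = 0.03682.
Using z* = 1.282 for 80%, ME = 1.282 × 0.03682 = 0.04720.
p̂₁ − p̂₂ = 0.0153; interval 0.0153 ± 0.04720 gives (-0.03190, 0.06250).
The interval (-0.03190, 0.06250) contains 0, so the difference is not significant.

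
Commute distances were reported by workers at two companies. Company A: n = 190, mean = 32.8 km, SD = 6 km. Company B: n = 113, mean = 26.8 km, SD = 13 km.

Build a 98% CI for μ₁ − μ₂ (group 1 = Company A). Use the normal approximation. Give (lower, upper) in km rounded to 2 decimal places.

(2.98, 9.02)

SE₁ = s₁/√n₁ = 6/√190 = 0.4353; SE₂ = 13/√113 = 1.2229.
Independent samples, unequal variances: SE_diff = √(SE₁² + SE₂²) = √(0.18948609 + 1.49548441) = 1.2981.
z* = 2.326, so margin of error = 2.326 × 1.2981 = 3.0194.
Difference in means = 32.8 − 26.8 = 6.0000.
6.0000 ± 3.0194 → (2.98, 9.02).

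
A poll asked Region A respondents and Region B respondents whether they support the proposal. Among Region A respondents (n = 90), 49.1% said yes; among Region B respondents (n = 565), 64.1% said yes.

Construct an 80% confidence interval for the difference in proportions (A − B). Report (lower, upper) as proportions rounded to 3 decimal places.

Each SE is √(p̂(1−p̂)/n): √(0.4910·0.5090/90) = 0.05270 and √(0.6410·0.3590/565) = 0.02018.
SE(p̂₁ − p̂₂) = √(SE₁² + SE₂²) = √(0.00277729 + 0.0004072324) = 0.05643, since the two samples are independent.
At 80% confidence z* = 1.282; margin = 1.282 × 0.05643 = 0.07234.
The difference is 0.4910 − 0.6410 = -0.1500, so the interval is -0.1500 ± 0.07234 = (-0.222, -0.078).

(-0.222, -0.078)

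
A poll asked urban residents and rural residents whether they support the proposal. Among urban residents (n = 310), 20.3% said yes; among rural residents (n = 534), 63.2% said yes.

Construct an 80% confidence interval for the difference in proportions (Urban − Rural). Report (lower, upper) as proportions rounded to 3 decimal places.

SE₁ = √(p̂₁(1−p̂₁)/n₁) = √(0.2030·0.7970/310) = 0.02285; SE₂ = √(0.6320·0.3680/534) = 0.02087.
Independent samples: SE of the difference = √(SE₁² + SE₂²) = √(0.0005221225 + 0.0004355569) = 0.03095.
z* for 80% confidence is 1.282, so the margin of error is 1.282 × 0.03095 = 0.03968.
Point estimate p̂₁ − p̂₂ = 0.2030 − 0.6320 = -0.4290.
-0.4290 ± 0.03968 → (-0.469, -0.389).

(-0.469, -0.389)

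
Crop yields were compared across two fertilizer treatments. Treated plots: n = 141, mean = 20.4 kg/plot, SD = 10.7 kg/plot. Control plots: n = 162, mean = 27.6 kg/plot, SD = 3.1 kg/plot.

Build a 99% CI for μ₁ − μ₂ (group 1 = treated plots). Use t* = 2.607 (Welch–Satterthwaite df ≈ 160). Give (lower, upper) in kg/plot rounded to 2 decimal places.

(-9.63, -4.77)

Per-group SEs: s₁/√n₁ = 10.7/√141 = 0.9011, s₂/√n₂ = 3.1/√162 = 0.2436.
Unpooled SE of the difference: √(0.81198121 + 0.05934096) = 0.9334.
Margin of error = t* · SE = 2.607 × 0.9334 = 2.4334.
x̄₁ − x̄₂ = 20.4 − 27.6 = -7.2000.
CI: -7.2000 ± 2.4334 = (-9.63, -4.77).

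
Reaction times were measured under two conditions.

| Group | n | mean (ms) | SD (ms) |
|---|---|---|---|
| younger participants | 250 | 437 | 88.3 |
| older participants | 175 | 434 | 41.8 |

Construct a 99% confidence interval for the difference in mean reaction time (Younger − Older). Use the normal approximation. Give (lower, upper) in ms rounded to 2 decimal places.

SE₁ = s₁/√n₁ = 88.3/√250 = 5.5846; SE₂ = 41.8/√175 = 3.1598.
Independent samples, unequal variances: SE_diff = √(SE₁² + SE₂²) = √(31.18775716 + 9.98433604) = 6.4165.
z* = 2.576, so margin of error = 2.576 × 6.4165 = 16.5289.
Difference in means = 437 − 434 = 3.0000.
3.0000 ± 16.5289 → (-13.53, 19.53).

(-13.53, 19.53)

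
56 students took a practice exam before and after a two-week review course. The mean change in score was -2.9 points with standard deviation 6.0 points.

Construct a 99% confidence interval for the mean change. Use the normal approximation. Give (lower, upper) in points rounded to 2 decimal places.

(-4.97, -0.83)

This is a matched-pairs design, so SE = s_d/√n = 6.0/√56 = 0.8018.
Margin = 2.576 × 0.8018 = 2.0654; the interval is -2.9 ± 2.0654 = (-4.97, -0.83).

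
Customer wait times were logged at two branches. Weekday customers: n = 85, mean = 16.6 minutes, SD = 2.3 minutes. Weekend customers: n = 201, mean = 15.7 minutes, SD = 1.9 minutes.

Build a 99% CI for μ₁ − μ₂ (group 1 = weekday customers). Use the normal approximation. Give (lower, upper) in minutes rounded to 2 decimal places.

(0.17, 1.63)

Per-group SEs: s₁/√n₁ = 2.3/√85 = 0.2495, s₂/√n₂ = 1.9/√201 = 0.1340.
Unpooled SE of the difference: √(0.06225025 + 0.017956) = 0.2832.
Margin of error = z* · SE = 2.576 × 0.2832 = 0.7295.
x̄₁ − x̄₂ = 16.6 − 15.7 = 0.9000.
CI: 0.9000 ± 0.7295 = (0.17, 1.63).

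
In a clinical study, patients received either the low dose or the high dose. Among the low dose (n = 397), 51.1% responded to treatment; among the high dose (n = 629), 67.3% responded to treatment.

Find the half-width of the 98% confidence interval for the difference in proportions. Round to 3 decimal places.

0.073

SE₁ = √(p̂₁(1−p̂₁)/n₁) = √(0.5110·0.4890/397) = 0.02509; SE₂ = √(0.6730·0.3270/629) = 0.01870.
Independent samples: SE of the difference = √(SE₁² + SE₂²) = √(0.0006295081 + 0.00034969) = 0.03129.
z* for 98% confidence is 2.326, so the margin of error is 2.326 × 0.03129 = 0.07278.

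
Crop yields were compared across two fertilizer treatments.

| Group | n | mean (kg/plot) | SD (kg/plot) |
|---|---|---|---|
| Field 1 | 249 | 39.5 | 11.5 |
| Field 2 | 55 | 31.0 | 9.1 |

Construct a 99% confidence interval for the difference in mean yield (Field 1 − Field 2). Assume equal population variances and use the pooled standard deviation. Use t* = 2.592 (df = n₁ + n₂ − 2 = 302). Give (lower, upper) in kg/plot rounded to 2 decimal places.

(4.21, 12.79)

s_p = √[((n₁−1)s₁² + (n₂−1)s₂²)/(n₁+n₂−2)] = √[(248·11.5² + 54·9.1²)/302] = 11.1090.
SE = 11.1090·√(1/249 + 1/55) = 1.6551.
With t* = 2.592, margin = 2.592 × 1.6551 = 4.2900.
x̄₁ − x̄₂ = 39.5 − 31.0 = 8.5000; interval 8.5000 ± 4.2900 = (4.21, 12.79).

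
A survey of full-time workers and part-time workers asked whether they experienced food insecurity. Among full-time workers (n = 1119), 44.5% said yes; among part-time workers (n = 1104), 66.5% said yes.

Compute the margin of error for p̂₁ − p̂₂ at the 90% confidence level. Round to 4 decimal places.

SE₁ = √(p̂₁(1−p̂₁)/n₁) = √(0.4450·0.5550/1119) = 0.01486; SE₂ = √(0.6650·0.3350/1104) = 0.01421.
Independent samples: SE of the difference = √(SE₁² + SE₂²) = √(0.0002208196 + 0.0002019241) = 0.02056.
z* for 90% confidence is 1.645, so the margin of error is 1.645 × 0.02056 = 0.03382.

0.0338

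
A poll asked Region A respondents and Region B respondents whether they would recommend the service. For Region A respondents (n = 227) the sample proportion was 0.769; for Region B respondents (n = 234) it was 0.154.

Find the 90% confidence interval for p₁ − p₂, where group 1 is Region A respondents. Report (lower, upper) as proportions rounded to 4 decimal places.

(0.5548, 0.6752)

SE₁ = √(p̂₁(1−p̂₁)/n₁) = √(0.7690·0.2310/227) = 0.02797; SE₂ = √(0.1540·0.8460/234) = 0.02360.
Independent samples: SE of the difference = √(SE₁² + SE₂²) = √(0.0007823209 + 0.00055696) = 0.03660.
z* for 90% confidence is 1.645, so the margin of error is 1.645 × 0.03660 = 0.06021.
Point estimate p̂₁ − p̂₂ = 0.7690 − 0.1540 = 0.6150.
0.6150 ± 0.06021 → (0.5548, 0.6752).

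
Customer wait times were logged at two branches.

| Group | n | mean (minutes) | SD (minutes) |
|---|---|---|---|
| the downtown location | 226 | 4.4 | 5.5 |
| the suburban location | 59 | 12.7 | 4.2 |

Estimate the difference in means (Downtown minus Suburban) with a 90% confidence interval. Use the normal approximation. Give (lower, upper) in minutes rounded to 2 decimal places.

SE₁ = s₁/√n₁ = 5.5/√226 = 0.3659; SE₂ = 4.2/√59 = 0.5468.
Independent samples, unequal variances: SE_diff = √(SE₁² + SE₂²) = √(0.13388281 + 0.29899024) = 0.6579.
z* = 1.645, so margin of error = 1.645 × 0.6579 = 1.0822.
Difference in means = 4.4 − 12.7 = -8.3000.
-8.3000 ± 1.0822 → (-9.38, -7.22).

(-9.38, -7.22)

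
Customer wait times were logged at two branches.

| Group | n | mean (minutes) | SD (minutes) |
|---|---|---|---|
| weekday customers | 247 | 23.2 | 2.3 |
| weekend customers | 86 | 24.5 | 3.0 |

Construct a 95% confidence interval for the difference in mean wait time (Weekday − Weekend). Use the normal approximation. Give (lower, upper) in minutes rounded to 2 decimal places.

SE₁ = s₁/√n₁ = 2.3/√247 = 0.1463; SE₂ = 3.0/√86 = 0.3235.
Independent samples, unequal variances: SE_diff = √(SE₁² + SE₂²) = √(0.02140369 + 0.10465225) = 0.3550.
z* = 1.960, so margin of error = 1.960 × 0.3550 = 0.6958.
Difference in means = 23.2 − 24.5 = -1.3000.
-1.3000 ± 0.6958 → (-2.00, -0.60).

(-2.00, -0.60)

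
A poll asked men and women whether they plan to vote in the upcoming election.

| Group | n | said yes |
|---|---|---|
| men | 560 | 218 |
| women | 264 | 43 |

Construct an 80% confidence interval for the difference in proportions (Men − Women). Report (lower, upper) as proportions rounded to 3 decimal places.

p̂₁ = 218/560 = 0.3893 and p̂₂ = 43/264 = 0.1629.
SE₁ = √(p̂₁(1−p̂₁)/n₁) = √(0.3893·0.6107/560) = 0.02060; SE₂ = √(0.1629·0.8371/264) = 0.02273.
Independent samples: SE of the difference = √(SE₁² + SE₂²) = √(0.00042436 + 0.0005166529) = 0.03068.
z* for 80% confidence is 1.282, so the margin of error is 1.282 × 0.03068 = 0.03933.
Point estimate p̂₁ − p̂₂ = 0.3893 − 0.1629 = 0.2264.
0.2264 ± 0.03933 → (0.187, 0.266).

(0.187, 0.266)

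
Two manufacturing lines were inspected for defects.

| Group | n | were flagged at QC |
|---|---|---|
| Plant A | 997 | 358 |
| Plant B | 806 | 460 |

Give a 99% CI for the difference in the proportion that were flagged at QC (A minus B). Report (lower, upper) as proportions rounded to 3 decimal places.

(-0.271, -0.152)

p̂₁ = 358/997 = 0.3591 and p̂₂ = 460/806 = 0.5707.
SE₁ = √(p̂₁(1−p̂₁)/n₁) = √(0.3591·0.6409/997) = 0.01519; SE₂ = √(0.5707·0.4293/806) = 0.01743.
Independent samples: SE of the difference = √(SE₁² + SE₂²) = √(0.0002307361 + 0.0003038049) = 0.02312.
z* for 99% confidence is 2.576, so the margin of error is 2.576 × 0.02312 = 0.05956.
Point estimate p̂₁ − p̂₂ = 0.3591 − 0.5707 = -0.2116.
-0.2116 ± 0.05956 → (-0.271, -0.152).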